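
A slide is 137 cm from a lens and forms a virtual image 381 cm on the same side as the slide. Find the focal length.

f = 214 cm (converging)

Virtual image ⇒ d_i = −381 cm.
1/f = 1/d_o + 1/d_i = 1/(137) + 1/(-381) = 0.004675, so f = 214 cm.
Since f is positive, the lens is converging.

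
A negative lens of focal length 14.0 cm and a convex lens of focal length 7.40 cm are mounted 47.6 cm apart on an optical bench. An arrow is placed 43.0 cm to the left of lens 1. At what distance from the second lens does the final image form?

8.48 cm

Lens 1 is diverging, so f₁ = −14.0 cm.
Lens 1: 1/d_i1 = 1/f₁ − 1/d_o1 = 1/(-14.0) − 1/(43.0) = -0.09468, so d_i1 = -10.56 cm.
The intermediate image is 10.56 cm to the left of lens 1 (virtual), which is 47.6 − (-10.56) = 58.16 cm to the left of lens 2, so d_o2 = +58.16 cm.
Lens 2: 1/d_i2 = 1/f₂ − 1/d_o2 = 1/(7.40) − 1/(58.16) = 0.1179, so d_i2 = 8.48 cm.
The final image is real, 8.48 cm to the right of lens 2 (overall magnification ≈ -0.036).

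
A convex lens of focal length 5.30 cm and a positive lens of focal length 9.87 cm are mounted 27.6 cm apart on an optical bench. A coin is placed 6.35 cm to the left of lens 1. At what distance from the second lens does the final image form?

Lens 1: 1/d_i1 = 1/f₁ − 1/d_o1 = 1/(5.30) − 1/(6.35) = 0.03120, so d_i1 = 32.05 cm.
The intermediate image is 32.05 cm to the right of lens 1, which lies 4.450 cm to the right of lens 2 — a virtual object — so d_o2 = −4.450 cm.
Lens 2: 1/d_i2 = 1/f₂ − 1/d_o2 = 1/(9.87) − 1/(-4.450) = 0.3260, so d_i2 = 3.07 cm.
The final image is real, 3.07 cm to the right of lens 2 (overall magnification ≈ -3.5).

3.07 cm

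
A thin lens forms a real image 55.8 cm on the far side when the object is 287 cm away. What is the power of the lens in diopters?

P = +2.14 D

d_i = +55.8 cm.
1/f = 1/d_o + 1/d_i = 1/(287) + 1/(55.8) = 0.02141 cm⁻¹.
f = 46.72 cm = 0.4672 m, so P = 1/f = +2.14 D.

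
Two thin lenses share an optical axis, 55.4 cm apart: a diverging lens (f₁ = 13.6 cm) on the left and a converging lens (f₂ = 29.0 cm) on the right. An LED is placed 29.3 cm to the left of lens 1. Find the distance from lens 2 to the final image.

Lens 1 is diverging, so f₁ = −13.6 cm.
Lens 1: 1/d_i1 = 1/f₁ − 1/d_o1 = 1/(-13.6) − 1/(29.3) = -0.1077, so d_i1 = -9.289 cm.
The intermediate image is 9.289 cm to the left of lens 1 (virtual), which is 55.4 − (-9.289) = 64.69 cm to the left of lens 2, so d_o2 = +64.69 cm.
Lens 2: 1/d_i2 = 1/f₂ − 1/d_o2 = 1/(29.0) − 1/(64.69) = 0.01902, so d_i2 = 52.6 cm.
The final image is real, 52.6 cm to the right of lens 2 (overall magnification ≈ -0.26).

52.6 cm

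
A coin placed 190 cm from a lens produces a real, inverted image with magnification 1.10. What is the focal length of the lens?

m = −d_i/d_o ⇒ d_i = −m·d_o = −(-1.10)·(190) = 209.0 cm.
1/f = 1/d_o + 1/d_i = 1/(190) + 1/(209.0) = 0.01005, so f = 99.5 cm.
Since f is positive, the lens is converging.

f = 99.5 cm (converging)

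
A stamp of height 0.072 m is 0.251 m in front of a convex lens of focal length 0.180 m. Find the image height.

1/d_i = 1/f − 1/d_o = 1/(0.1800) − 1/(0.251) = 1.571, so d_i = 0.6363 m.
m = −d_i/d_o = -2.535.
|h_i| = |m|·h_o = 2.535 × 0.072 = 0.183 m. The image is real, inverted and enlarged, on the far side of the lens.

0.183 m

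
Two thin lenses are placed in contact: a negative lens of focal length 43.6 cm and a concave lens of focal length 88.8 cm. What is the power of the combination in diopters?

P = -3.42 D

P₁ = 1/f₁ = 1/(-0.436 m) = -2.294 D; P₂ = 1/f₂ = 1/(-0.888 m) = -1.126 D.
For thin lenses in contact, P = P₁ + P₂ = (-2.294) + (-1.126) = -3.42 D.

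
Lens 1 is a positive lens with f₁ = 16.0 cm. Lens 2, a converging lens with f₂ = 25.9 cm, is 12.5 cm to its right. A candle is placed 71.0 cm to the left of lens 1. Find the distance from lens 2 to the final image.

6.20 cm

Lens 1: 1/d_i1 = 1/f₁ − 1/d_o1 = 1/(16.0) − 1/(71.0) = 0.04842, so d_i1 = 20.65 cm.
The intermediate image is 20.65 cm to the right of lens 1, which lies 8.150 cm to the right of lens 2 — a virtual object — so d_o2 = −8.150 cm.
Lens 2: 1/d_i2 = 1/f₂ − 1/d_o2 = 1/(25.9) − 1/(-8.150) = 0.1613, so d_i2 = 6.20 cm.
The final image is real, 6.20 cm to the right of lens 2 (overall magnification ≈ -0.22).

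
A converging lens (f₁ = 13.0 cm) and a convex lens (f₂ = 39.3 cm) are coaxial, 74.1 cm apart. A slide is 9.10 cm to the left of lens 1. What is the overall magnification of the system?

m = -2.01

Lens 1: 1/d_i1 = 1/(13.0) − 1/(9.10) = -0.03297, so d_i1 = -30.33 cm; m₁ = −d_i1/d_o1 = +3.333.
d_o2 = 74.1 − (-30.33) = 104.4 cm.
Lens 2: 1/d_i2 = 1/(39.3) − 1/(104.4) = 0.01587, so d_i2 = 63.02 cm; m₂ = −d_i2/d_o2 = -0.6037.
m = m₁·m₂ = (+3.333)(-0.6037) = -2.01.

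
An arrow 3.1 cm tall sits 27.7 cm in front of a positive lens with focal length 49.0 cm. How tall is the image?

7.13 cm

1/d_i = 1/f − 1/d_o = 1/(49.00) − 1/(27.7) = -0.01569, so d_i = -63.72 cm.
m = −d_i/d_o = +2.300.
|h_i| = |m|·h_o = 2.300 × 3.1 = 7.13 cm. The image is virtual, upright and enlarged, on the same side as the object.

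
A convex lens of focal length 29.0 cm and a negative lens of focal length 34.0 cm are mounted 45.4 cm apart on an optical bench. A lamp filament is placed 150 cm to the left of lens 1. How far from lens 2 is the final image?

7.39 cm

Lens 1: 1/d_i1 = 1/f₁ − 1/d_o1 = 1/(29.0) − 1/(150) = 0.02782, so d_i1 = 35.95 cm.
The intermediate image is 35.95 cm to the right of lens 1, which is 45.4 − (35.95) = 9.450 cm to the left of lens 2, so d_o2 = +9.450 cm.
Lens 2 is diverging, so f₂ = −34.0 cm.
Lens 2: 1/d_i2 = 1/f₂ − 1/d_o2 = 1/(-34.0) − 1/(9.450) = -0.1352, so d_i2 = -7.39 cm.
The final image is virtual, 7.39 cm to the left of lens 2 (overall magnification ≈ -0.19).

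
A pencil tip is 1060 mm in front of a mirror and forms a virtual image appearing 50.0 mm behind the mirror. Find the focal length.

Virtual image ⇒ d_i = −50.0 mm.
1/f = 1/d_o + 1/d_i = 1/(1060) + 1/(-50.0) = -0.01906, so f = -52.5 mm.
Since f is negative, the mirror is convex.

f = -52.5 mm (convex)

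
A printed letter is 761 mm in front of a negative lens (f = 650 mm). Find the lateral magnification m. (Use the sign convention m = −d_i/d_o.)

m = +0.461

For a negative lens, f = -650 mm.
1/d_i = 1/f − 1/d_o = 1/(-650.0) − 1/(761) = -0.002853, so d_i = -350.6 mm.
m = −d_i/d_o = −(-350.6)/(761) = +0.461.
The image is virtual, upright and reduced, on the same side as the object.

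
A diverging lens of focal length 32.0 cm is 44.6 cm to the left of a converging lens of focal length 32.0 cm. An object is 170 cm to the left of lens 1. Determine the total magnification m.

m = -0.128

f₁ = −32.0 cm (diverging).
Lens 1: 1/d_i1 = 1/(-32.0) − 1/(170) = -0.03713, so d_i1 = -26.93 cm; m₁ = −d_i1/d_o1 = +0.1584.
d_o2 = 44.6 − (-26.93) = 71.53 cm.
Lens 2: 1/d_i2 = 1/(32.0) − 1/(71.53) = 0.01727, so d_i2 = 57.90 cm; m₂ = −d_i2/d_o2 = -0.8095.
m = m₁·m₂ = (+0.1584)(-0.8095) = -0.128.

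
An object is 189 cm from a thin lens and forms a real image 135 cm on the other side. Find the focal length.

f = 78.8 cm (converging)

Real image ⇒ d_i = +135 cm.
1/f = 1/d_o + 1/d_i = 1/(189) + 1/(135) = 0.01270, so f = 78.8 cm.
Since f is positive, the thin lens is converging.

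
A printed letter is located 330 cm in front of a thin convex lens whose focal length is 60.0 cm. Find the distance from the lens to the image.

Thin-lens equation: 1/d_i = 1/f − 1/d_o = 1/(60.00) − 1/(330) = 0.01667 − 0.003030 = 0.01364, so d_i = 73.3 cm.
The image is real, inverted and reduced, on the far side of the lens.

73.3 cm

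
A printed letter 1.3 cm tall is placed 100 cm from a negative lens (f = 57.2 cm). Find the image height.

For a negative lens, f = -57.2 cm.
1/d_i = 1/f − 1/d_o = 1/(-57.20) − 1/(100) = -0.02748, so d_i = -36.39 cm.
m = −d_i/d_o = +0.3639.
|h_i| = |m|·h_o = 0.3639 × 1.3 = 0.473 cm. The image is virtual, upright and reduced, on the same side as the object.

0.473 cm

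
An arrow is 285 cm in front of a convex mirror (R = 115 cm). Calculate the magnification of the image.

m = +0.168

f = R/2 = 115/2 = 57.50 cm; for a convex mirror, f = -57.50 cm.
1/d_i = 1/f − 1/d_o = 1/(-57.50) − 1/(285) = -0.02090, so d_i = -47.85 cm.
m = −d_i/d_o = −(-47.85)/(285) = +0.168.
The image is virtual, upright and reduced, behind the mirror.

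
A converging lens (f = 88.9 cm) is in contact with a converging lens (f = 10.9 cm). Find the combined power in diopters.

P₁ = 1/f₁ = 1/(0.889 m) = +1.125 D; P₂ = 1/f₂ = 1/(0.109 m) = +9.174 D.
For thin lenses in contact, P = P₁ + P₂ = (+1.125) + (+9.174) = +10.3 D.

P = +10.3 D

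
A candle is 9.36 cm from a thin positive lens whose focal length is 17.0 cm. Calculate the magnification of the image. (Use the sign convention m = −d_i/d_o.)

m = +2.23

1/d_i = 1/f − 1/d_o = 1/(17.00) − 1/(9.36) = -0.04801, so d_i = -20.83 cm.
m = −d_i/d_o = −(-20.83)/(9.36) = +2.23.
The image is virtual, upright and enlarged, on the same side as the object.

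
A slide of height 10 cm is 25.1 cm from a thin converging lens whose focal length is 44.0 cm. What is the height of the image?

1/d_i = 1/f − 1/d_o = 1/(44.00) − 1/(25.1) = -0.01711, so d_i = -58.43 cm.
m = −d_i/d_o = +2.328.
|h_i| = |m|·h_o = 2.328 × 10 = 23.3 cm. The image is virtual, upright and enlarged, on the same side as the object.

23.3 cm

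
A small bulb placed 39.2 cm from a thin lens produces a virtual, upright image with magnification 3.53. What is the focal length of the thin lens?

m = −d_i/d_o ⇒ d_i = −m·d_o = −(+3.53)·(39.2) = -138.4 cm.
1/f = 1/d_o + 1/d_i = 1/(39.2) + 1/(-138.4) = 0.01828, so f = 54.7 cm.
Since f is positive, the thin lens is converging.

f = 54.7 cm (converging)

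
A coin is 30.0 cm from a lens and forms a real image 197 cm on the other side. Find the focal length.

f = 26.0 cm (converging)

Real image ⇒ d_i = +197 cm.
1/f = 1/d_o + 1/d_i = 1/(30.0) + 1/(197) = 0.03841, so f = 26.0 cm.
Since f is positive, the lens is converging.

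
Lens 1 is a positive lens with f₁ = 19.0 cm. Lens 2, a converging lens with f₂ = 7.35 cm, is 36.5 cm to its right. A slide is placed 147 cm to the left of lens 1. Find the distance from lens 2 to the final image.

Lens 1: 1/d_i1 = 1/f₁ − 1/d_o1 = 1/(19.0) − 1/(147) = 0.04583, so d_i1 = 21.82 cm.
The intermediate image is 21.82 cm to the right of lens 1, which is 36.5 − (21.82) = 14.68 cm to the left of lens 2, so d_o2 = +14.68 cm.
Lens 2: 1/d_i2 = 1/f₂ − 1/d_o2 = 1/(7.35) − 1/(14.68) = 0.06793, so d_i2 = 14.7 cm.
The final image is real, 14.7 cm to the right of lens 2 (overall magnification ≈ 0.15).

14.7 cm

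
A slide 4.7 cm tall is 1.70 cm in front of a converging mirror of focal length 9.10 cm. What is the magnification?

1/d_i = 1/f − 1/d_o = 1/(9.100) − 1/(1.70) = -0.4783, so d_i = -2.091 cm.
m = −d_i/d_o = −(-2.091)/(1.70) = +1.23.
The image is virtual, upright and enlarged, behind the mirror.

m = +1.23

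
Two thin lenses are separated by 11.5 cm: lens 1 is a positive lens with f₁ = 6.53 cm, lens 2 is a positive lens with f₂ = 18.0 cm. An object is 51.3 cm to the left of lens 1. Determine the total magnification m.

Lens 1: 1/d_i1 = 1/(6.53) − 1/(51.3) = 0.1336, so d_i1 = 7.482 cm; m₁ = −d_i1/d_o1 = -0.1458.
d_o2 = 11.5 − (7.482) = 4.018 cm.
Lens 2: 1/d_i2 = 1/(18.0) − 1/(4.018) = -0.1933, so d_i2 = -5.173 cm; m₂ = −d_i2/d_o2 = +1.287.
m = m₁·m₂ = (-0.1458)(+1.287) = -0.188.

m = -0.188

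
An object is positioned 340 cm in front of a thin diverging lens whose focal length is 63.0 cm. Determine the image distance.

For a diverging lens, f = -63.0 cm.
Lens equation: 1/q = 1/f − 1/p = 1/(-63.00) − 1/(340) = -0.01587 − 0.002941 = -0.01881, so q = -53.2 cm.
The image is virtual, upright and reduced, on the same side as the object.

53.2 cm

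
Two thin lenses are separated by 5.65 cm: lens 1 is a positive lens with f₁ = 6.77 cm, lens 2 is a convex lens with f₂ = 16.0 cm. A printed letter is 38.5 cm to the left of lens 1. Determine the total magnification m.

m = -0.184

Lens 1: 1/d_i1 = 1/(6.77) − 1/(38.5) = 0.1217, so d_i1 = 8.214 cm; m₁ = −d_i1/d_o1 = -0.2134.
d_o2 = 5.65 − (8.214) = -2.564 cm (virtual object).
Lens 2: 1/d_i2 = 1/(16.0) − 1/(-2.564) = 0.4525, so d_i2 = 2.210 cm; m₂ = −d_i2/d_o2 = +0.8619.
m = m₁·m₂ = (-0.2134)(+0.8619) = -0.184.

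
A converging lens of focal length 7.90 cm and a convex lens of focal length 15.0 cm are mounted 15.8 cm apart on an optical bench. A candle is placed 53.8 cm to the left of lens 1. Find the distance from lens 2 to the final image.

11.6 cm

Lens 1: 1/d_i1 = 1/f₁ − 1/d_o1 = 1/(7.90) − 1/(53.8) = 0.1080, so d_i1 = 9.260 cm.
The intermediate image is 9.260 cm to the right of lens 1, which is 15.8 − (9.260) = 6.540 cm to the left of lens 2, so d_o2 = +6.540 cm.
Lens 2: 1/d_i2 = 1/f₂ − 1/d_o2 = 1/(15.0) − 1/(6.540) = -0.08624, so d_i2 = -11.6 cm.
The final image is virtual, 11.6 cm to the left of lens 2 (overall magnification ≈ -0.31).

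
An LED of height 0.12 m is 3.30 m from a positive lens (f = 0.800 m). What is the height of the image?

0.0384 m

1/d_i = 1/f − 1/d_o = 1/(0.8000) − 1/(3.30) = 0.9470, so d_i = 1.056 m.
m = −d_i/d_o = -0.3200.
|h_i| = |m|·h_o = 0.3200 × 0.12 = 0.0384 m. The image is real, inverted and reduced, on the far side of the lens.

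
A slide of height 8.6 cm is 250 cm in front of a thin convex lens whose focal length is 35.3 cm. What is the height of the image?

1/d_i = 1/f − 1/d_o = 1/(35.30) − 1/(250) = 0.02433, so d_i = 41.10 cm.
m = −d_i/d_o = -0.1644.
|h_i| = |m|·h_o = 0.1644 × 8.6 = 1.41 cm. The image is real, inverted and reduced, on the far side of the lens.

1.41 cm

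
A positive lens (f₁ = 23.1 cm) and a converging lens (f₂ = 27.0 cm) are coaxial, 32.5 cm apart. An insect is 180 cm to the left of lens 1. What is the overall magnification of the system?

Lens 1: 1/d_i1 = 1/(23.1) − 1/(180) = 0.03773, so d_i1 = 26.50 cm; m₁ = −d_i1/d_o1 = -0.1472.
d_o2 = 32.5 − (26.50) = 6.000 cm.
Lens 2: 1/d_i2 = 1/(27.0) − 1/(6.000) = -0.1296, so d_i2 = -7.714 cm; m₂ = −d_i2/d_o2 = +1.286.
m = m₁·m₂ = (-0.1472)(+1.286) = -0.189.

m = -0.189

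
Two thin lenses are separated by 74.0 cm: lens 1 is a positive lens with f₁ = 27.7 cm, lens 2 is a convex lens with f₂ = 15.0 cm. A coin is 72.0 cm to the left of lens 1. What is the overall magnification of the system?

Lens 1: 1/d_i1 = 1/(27.7) − 1/(72.0) = 0.02221, so d_i1 = 45.02 cm; m₁ = −d_i1/d_o1 = -0.6253.
d_o2 = 74.0 − (45.02) = 28.98 cm.
Lens 2: 1/d_i2 = 1/(15.0) − 1/(28.98) = 0.03216, so d_i2 = 31.09 cm; m₂ = −d_i2/d_o2 = -1.073.
m = m₁·m₂ = (-0.6253)(-1.073) = +0.671.

m = +0.671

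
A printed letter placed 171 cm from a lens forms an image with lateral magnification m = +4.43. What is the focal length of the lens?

m = −d_i/d_o ⇒ d_i = −m·d_o = −(+4.43)·(171) = -757.5 cm.
1/f = 1/d_o + 1/d_i = 1/(171) + 1/(-757.5) = 0.004528, so f = 221 cm.
Since f is positive, the lens is converging.

f = 221 cm (converging)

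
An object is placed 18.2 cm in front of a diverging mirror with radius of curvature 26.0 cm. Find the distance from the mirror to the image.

f = R/2 = 26.0/2 = 13.00 cm; for a diverging mirror, f = -13.00 cm.
Mirror equation: 1/d_i = 1/f − 1/d_o = 1/(-13.00) − 1/(18.2) = -0.07692 − 0.05495 = -0.1319, so d_i = -7.58 cm.
The image is virtual, upright and reduced, behind the mirror.

7.58 cm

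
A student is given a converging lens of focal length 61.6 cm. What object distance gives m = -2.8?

83.6 cm

m = −d_i/d_o ⇒ d_i = −m·d_o.
1/f = 1/d_o + 1/d_i = 1/d_o − 1/(m·d_o) = (1 − 1/m)/d_o, so d_o = f(1 − 1/m) = (61.60)(1 − 1/(-2.8)) = 83.6 cm.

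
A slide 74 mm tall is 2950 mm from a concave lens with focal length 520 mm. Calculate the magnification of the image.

For a concave lens, f = -520 mm.
1/d_i = 1/f − 1/d_o = 1/(-520.0) − 1/(2950) = -0.002262, so d_i = -442.1 mm.
m = −d_i/d_o = −(-442.1)/(2950) = +0.150.
The image is virtual, upright and reduced, on the same side as the object.

m = +0.150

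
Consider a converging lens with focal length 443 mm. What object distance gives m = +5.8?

m = −d_i/d_o ⇒ d_i = −m·d_o.
1/f = 1/d_o + 1/d_i = 1/d_o − 1/(m·d_o) = (1 − 1/m)/d_o, so d_o = f(1 − 1/m) = (443.0)(1 − 1/(+5.8)) = 367 mm.

367 mm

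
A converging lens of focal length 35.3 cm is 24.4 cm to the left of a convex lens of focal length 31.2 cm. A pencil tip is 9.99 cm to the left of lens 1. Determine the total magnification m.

Lens 1: 1/d_i1 = 1/(35.3) − 1/(9.99) = -0.07177, so d_i1 = -13.93 cm; m₁ = −d_i1/d_o1 = +1.394.
d_o2 = 24.4 − (-13.93) = 38.33 cm.
Lens 2: 1/d_i2 = 1/(31.2) − 1/(38.33) = 0.005962, so d_i2 = 167.7 cm; m₂ = −d_i2/d_o2 = -4.376.
m = m₁·m₂ = (+1.394)(-4.376) = -6.10.

m = -6.10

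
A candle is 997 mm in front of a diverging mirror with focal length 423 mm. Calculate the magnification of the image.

m = +0.298

For a diverging mirror, f = -423 mm.
1/d_i = 1/f − 1/d_o = 1/(-423.0) − 1/(997) = -0.003367, so d_i = -297.0 mm.
m = −d_i/d_o = −(-297.0)/(997) = +0.298.
The image is virtual, upright and reduced, behind the mirror.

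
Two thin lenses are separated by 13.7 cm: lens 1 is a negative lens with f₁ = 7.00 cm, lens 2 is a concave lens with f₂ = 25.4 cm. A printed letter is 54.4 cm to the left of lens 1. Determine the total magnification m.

f₁ = −7.00 cm (diverging).
Lens 1: 1/d_i1 = 1/(-7.00) − 1/(54.4) = -0.1612, so d_i1 = -6.202 cm; m₁ = −d_i1/d_o1 = +0.1140.
d_o2 = 13.7 − (-6.202) = 19.90 cm.
f₂ = −25.4 cm (diverging).
Lens 2: 1/d_i2 = 1/(-25.4) − 1/(19.90) = -0.08962, so d_i2 = -11.16 cm; m₂ = −d_i2/d_o2 = +0.5607.
m = m₁·m₂ = (+0.1140)(+0.5607) = +0.0639.

m = +0.0639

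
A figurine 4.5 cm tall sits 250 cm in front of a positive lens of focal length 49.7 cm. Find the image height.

1.12 cm

1/d_i = 1/f − 1/d_o = 1/(49.70) − 1/(250) = 0.01612, so d_i = 62.03 cm.
m = −d_i/d_o = -0.2481.
|h_i| = |m|·h_o = 0.2481 × 4.5 = 1.12 cm. The image is real, inverted and reduced, on the far side of the lens.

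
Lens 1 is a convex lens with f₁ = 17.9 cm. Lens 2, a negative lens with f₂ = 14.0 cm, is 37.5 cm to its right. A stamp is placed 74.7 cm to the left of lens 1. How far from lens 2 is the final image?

6.99 cm

Lens 1: 1/d_i1 = 1/f₁ − 1/d_o1 = 1/(17.9) − 1/(74.7) = 0.04248, so d_i1 = 23.54 cm.
The intermediate image is 23.54 cm to the right of lens 1, which is 37.5 − (23.54) = 13.96 cm to the left of lens 2, so d_o2 = +13.96 cm.
Lens 2 is diverging, so f₂ = −14.0 cm.
Lens 2: 1/d_i2 = 1/f₂ − 1/d_o2 = 1/(-14.0) − 1/(13.96) = -0.1431, so d_i2 = -6.99 cm.
The final image is virtual, 6.99 cm to the left of lens 2 (overall magnification ≈ -0.16).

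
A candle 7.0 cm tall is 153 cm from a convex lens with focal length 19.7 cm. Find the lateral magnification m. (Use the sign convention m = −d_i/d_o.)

1/d_i = 1/f − 1/d_o = 1/(19.70) − 1/(153) = 0.04423, so d_i = 22.61 cm.
m = −d_i/d_o = −(22.61)/(153) = -0.148.
The image is real, inverted and reduced, on the far side of the lens.

m = -0.148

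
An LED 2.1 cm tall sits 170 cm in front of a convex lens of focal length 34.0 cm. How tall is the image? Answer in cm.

1/d_i = 1/f − 1/d_o = 1/(34.00) − 1/(170) = 0.02353, so d_i = 42.50 cm.
m = −d_i/d_o = -0.2500.
|h_i| = |m|·h_o = 0.2500 × 2.1 = 0.525 cm. The image is real, inverted and reduced, on the far side of the lens.

0.525 cm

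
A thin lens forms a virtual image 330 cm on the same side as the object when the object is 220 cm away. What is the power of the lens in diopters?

P = +0.152 D

Virtual image ⇒ d_i = −330 cm.
1/f = 1/d_o + 1/d_i = 1/(220) + 1/(-330) = 0.001515 cm⁻¹.
f = 660.0 cm = 6.600 m, so P = 1/f = +0.152 D.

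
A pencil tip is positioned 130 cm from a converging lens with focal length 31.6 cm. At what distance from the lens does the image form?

41.7 cm

Lens equation: 1/q = 1/f − 1/p = 1/(31.60) − 1/(130) = 0.03165 − 0.007692 = 0.02395, so q = 41.7 cm.
The image is real, inverted and reduced, on the far side of the lens.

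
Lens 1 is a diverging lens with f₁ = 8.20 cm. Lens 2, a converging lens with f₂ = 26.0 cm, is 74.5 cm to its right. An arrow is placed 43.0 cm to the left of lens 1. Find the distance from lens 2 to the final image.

Lens 1 is diverging, so f₁ = −8.20 cm.
Lens 1: 1/d_i1 = 1/f₁ − 1/d_o1 = 1/(-8.20) − 1/(43.0) = -0.1452, so d_i1 = -6.887 cm.
The intermediate image is 6.887 cm to the left of lens 1 (virtual), which is 74.5 − (-6.887) = 81.39 cm to the left of lens 2, so d_o2 = +81.39 cm.
Lens 2: 1/d_i2 = 1/f₂ − 1/d_o2 = 1/(26.0) − 1/(81.39) = 0.02618, so d_i2 = 38.2 cm.
The final image is real, 38.2 cm to the right of lens 2 (overall magnification ≈ -0.075).

38.2 cm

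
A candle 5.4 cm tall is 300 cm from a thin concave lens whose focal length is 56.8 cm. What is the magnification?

m = +0.159

For a concave lens, f = -56.8 cm.
1/d_i = 1/f − 1/d_o = 1/(-56.80) − 1/(300) = -0.02094, so d_i = -47.76 cm.
m = −d_i/d_o = −(-47.76)/(300) = +0.159.
The image is virtual, upright and reduced, on the same side as the object.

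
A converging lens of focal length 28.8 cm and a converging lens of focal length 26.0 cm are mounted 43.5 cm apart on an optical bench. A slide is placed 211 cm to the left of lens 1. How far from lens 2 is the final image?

16.6 cm

Lens 1: 1/d_i1 = 1/f₁ − 1/d_o1 = 1/(28.8) − 1/(211) = 0.02998, so d_i1 = 33.35 cm.
The intermediate image is 33.35 cm to the right of lens 1, which is 43.5 − (33.35) = 10.15 cm to the left of lens 2, so d_o2 = +10.15 cm.
Lens 2: 1/d_i2 = 1/f₂ − 1/d_o2 = 1/(26.0) − 1/(10.15) = -0.06006, so d_i2 = -16.6 cm.
The final image is virtual, 16.6 cm to the left of lens 2 (overall magnification ≈ -0.26).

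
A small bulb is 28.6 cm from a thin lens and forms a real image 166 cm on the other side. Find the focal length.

f = 24.4 cm (converging)

Real image ⇒ d_i = +166 cm.
1/f = 1/d_o + 1/d_i = 1/(28.6) + 1/(166) = 0.04099, so f = 24.4 cm.
Since f is positive, the thin lens is converging.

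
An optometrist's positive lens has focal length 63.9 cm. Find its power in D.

P = +1.56 D

f = 63.9 cm = 0.639 m.
P = 1/f = 1/(0.639 m) = +1.56 D.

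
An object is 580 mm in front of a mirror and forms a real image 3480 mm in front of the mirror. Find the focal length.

f = 497 mm (concave)

Real image ⇒ d_i = +3480 mm.
1/f = 1/d_o + 1/d_i = 1/(580) + 1/(3480) = 0.002011, so f = 497 mm.
Since f is positive, the mirror is concave.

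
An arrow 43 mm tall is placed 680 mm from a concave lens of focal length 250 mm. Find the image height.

11.6 mm

For a concave lens, f = -250 mm.
1/d_i = 1/f − 1/d_o = 1/(-250.0) − 1/(680) = -0.005471, so d_i = -182.8 mm.
m = −d_i/d_o = +0.2688.
|h_i| = |m|·h_o = 0.2688 × 43 = 11.6 mm. The image is virtual, upright and reduced, on the same side as the object.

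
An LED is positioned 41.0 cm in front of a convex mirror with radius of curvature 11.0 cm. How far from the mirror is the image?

f = R/2 = 11.0/2 = 5.500 cm; for a convex mirror, f = -5.500 cm.
Mirror equation: 1/q = 1/f − 1/p = 1/(-5.500) − 1/(41.0) = -0.1818 − 0.02439 = -0.2062, so q = -4.85 cm.
The image is virtual, upright and reduced, behind the mirror.

4.85 cm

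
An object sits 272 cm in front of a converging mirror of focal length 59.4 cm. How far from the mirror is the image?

76.0 cm

Mirror equation: 1/s_i = 1/f − 1/s_o = 1/(59.40) − 1/(272) = 0.01684 − 0.003676 = 0.01316, so s_i = 76.0 cm.
The image is real, inverted and reduced, in front of the mirror.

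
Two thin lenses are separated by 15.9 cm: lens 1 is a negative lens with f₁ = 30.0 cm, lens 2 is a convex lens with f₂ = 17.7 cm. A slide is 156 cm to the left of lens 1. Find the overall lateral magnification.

f₁ = −30.0 cm (diverging).
Lens 1: 1/d_i1 = 1/(-30.0) − 1/(156) = -0.03974, so d_i1 = -25.16 cm; m₁ = −d_i1/d_o1 = +0.1613.
d_o2 = 15.9 − (-25.16) = 41.06 cm.
Lens 2: 1/d_i2 = 1/(17.7) − 1/(41.06) = 0.03214, so d_i2 = 31.11 cm; m₂ = −d_i2/d_o2 = -0.7577.
m = m₁·m₂ = (+0.1613)(-0.7577) = -0.122.

m = -0.122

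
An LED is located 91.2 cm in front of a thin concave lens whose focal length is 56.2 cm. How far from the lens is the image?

For a concave lens, f = -56.2 cm.
Thin-lens equation: 1/s_i = 1/f − 1/s_o = 1/(-56.20) − 1/(91.2) = -0.01779 − 0.01096 = -0.02876, so s_i = -34.8 cm.
The image is virtual, upright and reduced, on the same side as the object.

34.8 cm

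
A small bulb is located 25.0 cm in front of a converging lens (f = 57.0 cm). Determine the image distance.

44.5 cm

Thin-lens equation: 1/d_i = 1/f − 1/d_o = 1/(57.00) − 1/(25.0) = 0.01754 − 0.04000 = -0.02246, so d_i = -44.5 cm.
The image is virtual, upright and enlarged, on the same side as the object.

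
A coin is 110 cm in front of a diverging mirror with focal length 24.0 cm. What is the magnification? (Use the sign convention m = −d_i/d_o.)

m = +0.179

For a diverging mirror, f = -24.0 cm.
1/d_i = 1/f − 1/d_o = 1/(-24.00) − 1/(110) = -0.05076, so d_i = -19.70 cm.
m = −d_i/d_o = −(-19.70)/(110) = +0.179.
The image is virtual, upright and reduced, behind the mirror.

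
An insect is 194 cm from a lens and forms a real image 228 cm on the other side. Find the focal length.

Real image ⇒ d_i = +228 cm.
1/f = 1/d_o + 1/d_i = 1/(194) + 1/(228) = 0.009541, so f = 105 cm.
Since f is positive, the lens is converging.

f = 105 cm (converging)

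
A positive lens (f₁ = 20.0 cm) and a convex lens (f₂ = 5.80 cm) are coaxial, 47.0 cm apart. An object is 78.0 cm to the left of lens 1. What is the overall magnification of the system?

m = +0.140

Lens 1: 1/d_i1 = 1/(20.0) − 1/(78.0) = 0.03718, so d_i1 = 26.90 cm; m₁ = −d_i1/d_o1 = -0.3449.
d_o2 = 47.0 − (26.90) = 20.10 cm.
Lens 2: 1/d_i2 = 1/(5.80) − 1/(20.10) = 0.1227, so d_i2 = 8.152 cm; m₂ = −d_i2/d_o2 = -0.4056.
m = m₁·m₂ = (-0.3449)(-0.4056) = +0.140.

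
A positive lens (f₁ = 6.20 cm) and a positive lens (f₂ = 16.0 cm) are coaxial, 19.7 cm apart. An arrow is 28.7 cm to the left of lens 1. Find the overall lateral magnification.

Lens 1: 1/d_i1 = 1/(6.20) − 1/(28.7) = 0.1264, so d_i1 = 7.908 cm; m₁ = −d_i1/d_o1 = -0.2755.
d_o2 = 19.7 − (7.908) = 11.79 cm.
Lens 2: 1/d_i2 = 1/(16.0) − 1/(11.79) = -0.02232, so d_i2 = -44.81 cm; m₂ = −d_i2/d_o2 = +3.800.
m = m₁·m₂ = (-0.2755)(+3.800) = -1.05.

m = -1.05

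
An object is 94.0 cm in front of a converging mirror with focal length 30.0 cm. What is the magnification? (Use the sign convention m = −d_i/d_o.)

m = -0.469

1/d_i = 1/f − 1/d_o = 1/(30.00) − 1/(94.0) = 0.02270, so d_i = 44.06 cm.
m = −d_i/d_o = −(44.06)/(94.0) = -0.469.
The image is real, inverted and reduced, in front of the mirror.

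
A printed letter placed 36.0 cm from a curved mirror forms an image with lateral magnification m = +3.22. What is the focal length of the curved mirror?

m = −d_i/d_o ⇒ d_i = −m·d_o = −(+3.22)·(36.0) = -115.9 cm.
1/f = 1/d_o + 1/d_i = 1/(36.0) + 1/(-115.9) = 0.01915, so f = 52.2 cm.
Since f is positive, the curved mirror is concave.

f = 52.2 cm (concave)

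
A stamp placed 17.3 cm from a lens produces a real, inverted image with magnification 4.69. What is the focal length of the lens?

f = 14.3 cm (converging)

m = −d_i/d_o ⇒ d_i = −m·d_o = −(-4.69)·(17.3) = 81.14 cm.
1/f = 1/d_o + 1/d_i = 1/(17.3) + 1/(81.14) = 0.07013, so f = 14.3 cm.
Since f is positive, the lens is converging.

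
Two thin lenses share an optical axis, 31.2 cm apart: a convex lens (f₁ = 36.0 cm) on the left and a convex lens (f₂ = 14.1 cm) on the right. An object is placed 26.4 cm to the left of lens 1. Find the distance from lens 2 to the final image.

Lens 1: 1/d_i1 = 1/f₁ − 1/d_o1 = 1/(36.0) − 1/(26.4) = -0.01010, so d_i1 = -99.00 cm.
The intermediate image is 99.00 cm to the left of lens 1 (virtual), which is 31.2 − (-99.00) = 130.2 cm to the left of lens 2, so d_o2 = +130.2 cm.
Lens 2: 1/d_i2 = 1/f₂ − 1/d_o2 = 1/(14.1) − 1/(130.2) = 0.06324, so d_i2 = 15.8 cm.
The final image is real, 15.8 cm to the right of lens 2 (overall magnification ≈ -0.46).

15.8 cm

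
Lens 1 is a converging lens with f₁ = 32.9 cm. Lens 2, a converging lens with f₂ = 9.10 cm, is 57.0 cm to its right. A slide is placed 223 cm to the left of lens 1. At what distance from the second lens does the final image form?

18.0 cm

Lens 1: 1/d_i1 = 1/f₁ − 1/d_o1 = 1/(32.9) − 1/(223) = 0.02591, so d_i1 = 38.59 cm.
The intermediate image is 38.59 cm to the right of lens 1, which is 57.0 − (38.59) = 18.41 cm to the left of lens 2, so d_o2 = +18.41 cm.
Lens 2: 1/d_i2 = 1/f₂ − 1/d_o2 = 1/(9.10) − 1/(18.41) = 0.05557, so d_i2 = 18.0 cm.
The final image is real, 18.0 cm to the right of lens 2 (overall magnification ≈ 0.17).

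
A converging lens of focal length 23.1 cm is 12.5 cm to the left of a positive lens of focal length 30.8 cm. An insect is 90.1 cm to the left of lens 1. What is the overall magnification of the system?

m = -0.215

Lens 1: 1/d_i1 = 1/(23.1) − 1/(90.1) = 0.03219, so d_i1 = 31.06 cm; m₁ = −d_i1/d_o1 = -0.3447.
d_o2 = 12.5 − (31.06) = -18.56 cm (virtual object).
Lens 2: 1/d_i2 = 1/(30.8) − 1/(-18.56) = 0.08635, so d_i2 = 11.58 cm; m₂ = −d_i2/d_o2 = +0.6240.
m = m₁·m₂ = (-0.3447)(+0.6240) = -0.215.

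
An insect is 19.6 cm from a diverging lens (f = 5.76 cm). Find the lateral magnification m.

For a diverging lens, f = -5.76 cm.
1/d_i = 1/f − 1/d_o = 1/(-5.760) − 1/(19.6) = -0.2246, so d_i = -4.452 cm.
m = −d_i/d_o = −(-4.452)/(19.6) = +0.227.
The image is virtual, upright and reduced, on the same side as the object.

m = +0.227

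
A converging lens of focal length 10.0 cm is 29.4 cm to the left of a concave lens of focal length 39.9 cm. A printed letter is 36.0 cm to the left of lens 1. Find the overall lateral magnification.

m = -0.277

Lens 1: 1/d_i1 = 1/(10.0) − 1/(36.0) = 0.07222, so d_i1 = 13.85 cm; m₁ = −d_i1/d_o1 = -0.3847.
d_o2 = 29.4 − (13.85) = 15.55 cm.
f₂ = −39.9 cm (diverging).
Lens 2: 1/d_i2 = 1/(-39.9) − 1/(15.55) = -0.08937, so d_i2 = -11.19 cm; m₂ = −d_i2/d_o2 = +0.7196.
m = m₁·m₂ = (-0.3847)(+0.7196) = -0.277.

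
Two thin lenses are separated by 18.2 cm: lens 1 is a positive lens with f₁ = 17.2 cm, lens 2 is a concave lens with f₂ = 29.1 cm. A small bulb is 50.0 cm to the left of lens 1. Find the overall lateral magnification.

Lens 1: 1/d_i1 = 1/(17.2) − 1/(50.0) = 0.03814, so d_i1 = 26.22 cm; m₁ = −d_i1/d_o1 = -0.5244.
d_o2 = 18.2 − (26.22) = -8.020 cm (virtual object).
f₂ = −29.1 cm (diverging).
Lens 2: 1/d_i2 = 1/(-29.1) − 1/(-8.020) = 0.09032, so d_i2 = 11.07 cm; m₂ = −d_i2/d_o2 = +1.380.
m = m₁·m₂ = (-0.5244)(+1.380) = -0.724.

m = -0.724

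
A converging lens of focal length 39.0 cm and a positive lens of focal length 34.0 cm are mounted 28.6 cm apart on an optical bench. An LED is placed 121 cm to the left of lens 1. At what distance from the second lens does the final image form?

Lens 1: 1/d_i1 = 1/f₁ − 1/d_o1 = 1/(39.0) − 1/(121) = 0.01738, so d_i1 = 57.55 cm.
The intermediate image is 57.55 cm to the right of lens 1, which lies 28.95 cm to the right of lens 2 — a virtual object — so d_o2 = −28.95 cm.
Lens 2: 1/d_i2 = 1/f₂ − 1/d_o2 = 1/(34.0) − 1/(-28.95) = 0.06395, so d_i2 = 15.6 cm.
The final image is real, 15.6 cm to the right of lens 2 (overall magnification ≈ -0.26).

15.6 cm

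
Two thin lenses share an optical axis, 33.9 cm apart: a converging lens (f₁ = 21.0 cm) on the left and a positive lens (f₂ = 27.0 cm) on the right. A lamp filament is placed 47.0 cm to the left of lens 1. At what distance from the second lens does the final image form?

3.53 cm

Lens 1: 1/d_i1 = 1/f₁ − 1/d_o1 = 1/(21.0) − 1/(47.0) = 0.02634, so d_i1 = 37.96 cm.
The intermediate image is 37.96 cm to the right of lens 1, which lies 4.060 cm to the right of lens 2 — a virtual object — so d_o2 = −4.060 cm.
Lens 2: 1/d_i2 = 1/f₂ − 1/d_o2 = 1/(27.0) − 1/(-4.060) = 0.2833, so d_i2 = 3.53 cm.
The final image is real, 3.53 cm to the right of lens 2 (overall magnification ≈ -0.70).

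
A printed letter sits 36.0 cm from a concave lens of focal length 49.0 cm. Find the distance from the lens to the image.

20.8 cm

For a concave lens, f = -49.0 cm.
Lens equation: 1/s_i = 1/f − 1/s_o = 1/(-49.00) − 1/(36.0) = -0.02041 − 0.02778 = -0.04819, so s_i = -20.8 cm.
The image is virtual, upright and reduced, on the same side as the object.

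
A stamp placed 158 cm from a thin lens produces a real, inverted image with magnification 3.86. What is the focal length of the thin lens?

m = −d_i/d_o ⇒ d_i = −m·d_o = −(-3.86)·(158) = 609.9 cm.
1/f = 1/d_o + 1/d_i = 1/(158) + 1/(609.9) = 0.007969, so f = 125 cm.
Since f is positive, the thin lens is converging.

f = 125 cm (converging)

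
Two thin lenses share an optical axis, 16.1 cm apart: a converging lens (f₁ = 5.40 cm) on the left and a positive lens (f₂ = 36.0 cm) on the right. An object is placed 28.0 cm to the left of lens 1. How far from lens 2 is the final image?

Lens 1: 1/d_i1 = 1/f₁ − 1/d_o1 = 1/(5.40) − 1/(28.0) = 0.1495, so d_i1 = 6.690 cm.
The intermediate image is 6.690 cm to the right of lens 1, which is 16.1 − (6.690) = 9.410 cm to the left of lens 2, so d_o2 = +9.410 cm.
Lens 2: 1/d_i2 = 1/f₂ − 1/d_o2 = 1/(36.0) − 1/(9.410) = -0.07849, so d_i2 = -12.7 cm.
The final image is virtual, 12.7 cm to the left of lens 2 (overall magnification ≈ -0.32).

12.7 cm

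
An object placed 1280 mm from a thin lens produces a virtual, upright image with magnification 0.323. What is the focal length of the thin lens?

m = −d_i/d_o ⇒ d_i = −m·d_o = −(+0.323)·(1280) = -413.4 mm.
1/f = 1/d_o + 1/d_i = 1/(1280) + 1/(-413.4) = -0.001638, so f = -611 mm.
Since f is negative, the thin lens is diverging.

f = -611 mm (diverging)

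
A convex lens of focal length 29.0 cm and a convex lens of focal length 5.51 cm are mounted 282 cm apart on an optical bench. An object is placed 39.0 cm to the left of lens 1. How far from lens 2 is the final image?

5.70 cm

Lens 1: 1/d_i1 = 1/f₁ − 1/d_o1 = 1/(29.0) − 1/(39.0) = 0.008842, so d_i1 = 113.1 cm.
The intermediate image is 113.1 cm to the right of lens 1, which is 282 − (113.1) = 168.9 cm to the left of lens 2, so d_o2 = +168.9 cm.
Lens 2: 1/d_i2 = 1/f₂ − 1/d_o2 = 1/(5.51) − 1/(168.9) = 0.1756, so d_i2 = 5.70 cm.
The final image is real, 5.70 cm to the right of lens 2 (overall magnification ≈ 0.098).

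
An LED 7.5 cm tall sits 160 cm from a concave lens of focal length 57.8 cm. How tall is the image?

For a concave lens, f = -57.8 cm.
1/d_i = 1/f − 1/d_o = 1/(-57.80) − 1/(160) = -0.02355, so d_i = -42.46 cm.
m = −d_i/d_o = +0.2654.
|h_i| = |m|·h_o = 0.2654 × 7.5 = 1.99 cm. The image is virtual, upright and reduced, on the same side as the object.

1.99 cm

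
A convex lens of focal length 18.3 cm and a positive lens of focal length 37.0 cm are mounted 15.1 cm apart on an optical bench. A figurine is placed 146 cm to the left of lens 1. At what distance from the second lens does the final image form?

Lens 1: 1/d_i1 = 1/f₁ − 1/d_o1 = 1/(18.3) − 1/(146) = 0.04780, so d_i1 = 20.92 cm.
The intermediate image is 20.92 cm to the right of lens 1, which lies 5.820 cm to the right of lens 2 — a virtual object — so d_o2 = −5.820 cm.
Lens 2: 1/d_i2 = 1/f₂ − 1/d_o2 = 1/(37.0) − 1/(-5.820) = 0.1988, so d_i2 = 5.03 cm.
The final image is real, 5.03 cm to the right of lens 2 (overall magnification ≈ -0.12).

5.03 cm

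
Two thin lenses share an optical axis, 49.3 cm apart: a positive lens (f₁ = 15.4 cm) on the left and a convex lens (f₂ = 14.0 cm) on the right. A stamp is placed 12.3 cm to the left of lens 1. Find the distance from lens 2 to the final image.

16.0 cm

Lens 1: 1/d_i1 = 1/f₁ − 1/d_o1 = 1/(15.4) − 1/(12.3) = -0.01637, so d_i1 = -61.10 cm.
The intermediate image is 61.10 cm to the left of lens 1 (virtual), which is 49.3 − (-61.10) = 110.4 cm to the left of lens 2, so d_o2 = +110.4 cm.
Lens 2: 1/d_i2 = 1/f₂ − 1/d_o2 = 1/(14.0) − 1/(110.4) = 0.06237, so d_i2 = 16.0 cm.
The final image is real, 16.0 cm to the right of lens 2 (overall magnification ≈ -0.72).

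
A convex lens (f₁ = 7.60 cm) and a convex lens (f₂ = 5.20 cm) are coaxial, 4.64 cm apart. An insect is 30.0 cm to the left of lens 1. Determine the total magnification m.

Lens 1: 1/d_i1 = 1/(7.60) − 1/(30.0) = 0.09825, so d_i1 = 10.18 cm; m₁ = −d_i1/d_o1 = -0.3393.
d_o2 = 4.64 − (10.18) = -5.540 cm (virtual object).
Lens 2: 1/d_i2 = 1/(5.20) − 1/(-5.540) = 0.3728, so d_i2 = 2.682 cm; m₂ = −d_i2/d_o2 = +0.4842.
m = m₁·m₂ = (-0.3393)(+0.4842) = -0.164.

m = -0.164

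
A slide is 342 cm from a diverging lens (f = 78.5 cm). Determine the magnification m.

For a diverging lens, f = -78.5 cm.
1/d_i = 1/f − 1/d_o = 1/(-78.50) − 1/(342) = -0.01566, so d_i = -63.85 cm.
m = −d_i/d_o = −(-63.85)/(342) = +0.187.
The image is virtual, upright and reduced, on the same side as the object.

m = +0.187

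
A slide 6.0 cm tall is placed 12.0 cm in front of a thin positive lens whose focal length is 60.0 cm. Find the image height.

1/d_i = 1/f − 1/d_o = 1/(60.00) − 1/(12.0) = -0.06667, so d_i = -15.00 cm.
m = −d_i/d_o = +1.250.
|h_i| = |m|·h_o = 1.250 × 6.0 = 7.50 cm. The image is virtual, upright and enlarged, on the same side as the object.

7.50 cm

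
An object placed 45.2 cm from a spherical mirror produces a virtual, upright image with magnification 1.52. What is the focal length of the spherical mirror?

m = −d_i/d_o ⇒ d_i = −m·d_o = −(+1.52)·(45.2) = -68.70 cm.
1/f = 1/d_o + 1/d_i = 1/(45.2) + 1/(-68.70) = 0.007568, so f = 132 cm.
Since f is positive, the spherical mirror is concave.

f = 132 cm (concave)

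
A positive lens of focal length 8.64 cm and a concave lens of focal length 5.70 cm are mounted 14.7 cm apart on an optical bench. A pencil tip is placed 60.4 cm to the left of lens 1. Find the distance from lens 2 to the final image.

Lens 1: 1/d_i1 = 1/f₁ − 1/d_o1 = 1/(8.64) − 1/(60.4) = 0.09918, so d_i1 = 10.08 cm.
The intermediate image is 10.08 cm to the right of lens 1, which is 14.7 − (10.08) = 4.620 cm to the left of lens 2, so d_o2 = +4.620 cm.
Lens 2 is diverging, so f₂ = −5.70 cm.
Lens 2: 1/d_i2 = 1/f₂ − 1/d_o2 = 1/(-5.70) − 1/(4.620) = -0.3919, so d_i2 = -2.55 cm.
The final image is virtual, 2.55 cm to the left of lens 2 (overall magnification ≈ -0.092).

2.55 cm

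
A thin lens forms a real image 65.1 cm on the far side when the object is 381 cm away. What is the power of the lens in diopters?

d_i = +65.1 cm.
1/f = 1/d_o + 1/d_i = 1/(381) + 1/(65.1) = 0.01799 cm⁻¹.
f = 55.60 cm = 0.5560 m, so P = 1/f = +1.80 D.

P = +1.80 D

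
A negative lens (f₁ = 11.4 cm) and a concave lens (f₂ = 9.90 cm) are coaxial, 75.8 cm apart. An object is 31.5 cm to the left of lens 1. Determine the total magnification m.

m = +0.0280

f₁ = −11.4 cm (diverging).
Lens 1: 1/d_i1 = 1/(-11.4) − 1/(31.5) = -0.1195, so d_i1 = -8.371 cm; m₁ = −d_i1/d_o1 = +0.2657.
d_o2 = 75.8 − (-8.371) = 84.17 cm.
f₂ = −9.90 cm (diverging).
Lens 2: 1/d_i2 = 1/(-9.90) − 1/(84.17) = -0.1129, so d_i2 = -8.858 cm; m₂ = −d_i2/d_o2 = +0.1052.
m = m₁·m₂ = (+0.2657)(+0.1052) = +0.0280.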